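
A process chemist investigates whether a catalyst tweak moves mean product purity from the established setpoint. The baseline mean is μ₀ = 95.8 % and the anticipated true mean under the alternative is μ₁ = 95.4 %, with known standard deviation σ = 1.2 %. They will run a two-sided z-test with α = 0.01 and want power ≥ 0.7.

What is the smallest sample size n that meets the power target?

n = 87

Standardized effect: d = |μ₁ − μ₀| / σ = |95.4 − 95.8| / 1.2 = 0.3333
Set Φ(δ − 2.576) = 0.7; then δ − 2.576 = Φ⁻¹(0.7) = 0.524, giving δ = 3.100.
(The Φ(−δ − z_{α/2}) term is vanishingly small for δ > 0 and is dropped in the standard sample-size formula.)
δ = d·√n ⇒ n = (δ/d)² = (3.100 / 0.3333)² = 86.50.
Round up to the next whole unit.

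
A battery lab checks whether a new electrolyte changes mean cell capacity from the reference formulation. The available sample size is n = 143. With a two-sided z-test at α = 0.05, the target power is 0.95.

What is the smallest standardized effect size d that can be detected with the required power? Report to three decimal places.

Required noncentrality: δ = z_{0.025} + z_{0.05} = 1.960 + 1.645 = 3.605.
(Lower-tail contribution to power is negligible for δ > 0.)
δ = d·√n ⇒ d = δ/√n = 3.605/√143 = 0.3014.

d ≈ 0.301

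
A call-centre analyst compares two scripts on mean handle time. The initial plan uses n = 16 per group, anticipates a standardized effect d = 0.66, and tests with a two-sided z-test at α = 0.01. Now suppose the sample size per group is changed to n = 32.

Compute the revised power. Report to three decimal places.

With n = 32 per group: δ = d·√(n/2) = 0.66 × √(32/2) = 2.6400. Critical value z_{0.005} = 2.576.
Revised power = Φ(δ − 2.576) + Φ(−δ − 2.576) = Φ(0.064) + Φ(-5.216) = 0.5256 + 0.0000 = 0.5256.

Power ≈ 0.526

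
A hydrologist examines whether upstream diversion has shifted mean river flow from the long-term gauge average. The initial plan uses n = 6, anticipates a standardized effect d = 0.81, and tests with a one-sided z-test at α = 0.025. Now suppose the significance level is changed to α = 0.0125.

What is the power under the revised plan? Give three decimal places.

δ = d·√n = 0.81 × √6 = 1.9841 (unchanged). New critical value: z_{0.0125} = 2.241.
Revised power = P(Z > 2.241 − δ) = Φ(-0.257) = 0.3985.

Power ≈ 0.398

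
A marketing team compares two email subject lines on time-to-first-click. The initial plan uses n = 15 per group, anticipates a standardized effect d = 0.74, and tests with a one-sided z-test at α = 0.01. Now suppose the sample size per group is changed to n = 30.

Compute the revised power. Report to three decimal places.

Power ≈ 0.705

With n = 30 per group: δ = d·√(n/2) = 0.74 × √(30/2) = 2.8660. Critical value z_{0.01} = 2.326.
Revised power = P(Z > 2.326 − δ) = Φ(0.540) = 0.7053.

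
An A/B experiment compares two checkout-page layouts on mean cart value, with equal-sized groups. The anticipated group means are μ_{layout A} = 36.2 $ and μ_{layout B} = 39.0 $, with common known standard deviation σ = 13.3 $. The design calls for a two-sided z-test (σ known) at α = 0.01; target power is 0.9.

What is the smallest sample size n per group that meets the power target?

Standardized effect: d = |μ_{layout A} − μ_{layout B}| / σ = |36.2 − 39.0| / 13.3 = 0.2105
Set Φ(δ − 2.576) = 0.9; then δ − 2.576 = Φ⁻¹(0.9) = 1.282, giving δ = 3.857.
(For δ > 0 the lower-tail rejection region contributes negligibly to power, so the one-term inversion is standard.)
δ = d·√(n/2) ⇒ n = 2(δ/d)² = 2 × (3.857 / 0.2105)² = 671.43.
Round up to the next whole unit.

n = 672 per group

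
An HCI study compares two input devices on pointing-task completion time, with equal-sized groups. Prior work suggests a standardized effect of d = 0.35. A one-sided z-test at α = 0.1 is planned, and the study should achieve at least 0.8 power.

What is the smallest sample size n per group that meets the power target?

n = 74 per group

For power 0.8 need Φ(δ − z_{0.1}) = 0.8, so δ = z_{0.1} + z_{0.20} = 1.282 + 0.842 = 2.123.
δ = d·√(n/2) ⇒ n = 2(δ/d)² = 2 × (2.123 / 0.35)² = 73.60.
Round up to the next whole unit.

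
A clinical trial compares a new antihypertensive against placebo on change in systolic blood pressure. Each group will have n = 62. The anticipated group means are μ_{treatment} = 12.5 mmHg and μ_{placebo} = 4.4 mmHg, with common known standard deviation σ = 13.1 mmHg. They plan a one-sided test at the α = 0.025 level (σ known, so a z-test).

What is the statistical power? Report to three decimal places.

Standardized effect: d = |μ_{treatment} − μ_{placebo}| / σ = |12.5 − 4.4| / 13.1 = 0.6183
Noncentrality parameter: δ = d·√(n/2) = 0.6183 × √(62/2) = 3.4427
One-sided α = 0.025 → critical value z_{0.025} = 1.960.
Power = P(Z > 1.960 − δ) = Φ(1.483) = 0.9309.

Power ≈ 0.931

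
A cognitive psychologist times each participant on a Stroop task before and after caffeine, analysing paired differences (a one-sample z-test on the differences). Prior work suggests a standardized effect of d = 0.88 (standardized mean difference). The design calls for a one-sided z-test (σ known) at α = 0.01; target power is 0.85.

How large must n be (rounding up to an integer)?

n = 15

For power 0.85 need Φ(δ − z_{0.01}) = 0.85, so δ = z_{0.01} + z_{0.15} = 2.326 + 1.036 = 3.363.
δ = d·√n ⇒ n = (δ/d)² = (3.363 / 0.88)² = 14.60.
Rounding up, n = 15.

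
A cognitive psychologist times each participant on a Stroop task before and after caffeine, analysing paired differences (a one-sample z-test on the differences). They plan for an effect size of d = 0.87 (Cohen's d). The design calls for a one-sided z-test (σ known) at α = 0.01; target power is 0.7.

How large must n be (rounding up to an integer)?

n = 11

For power 0.7 need Φ(δ − z_{0.01}) = 0.7, so δ = z_{0.01} + z_{0.30} = 2.326 + 0.524 = 2.851.
δ = d·√n ⇒ n = (δ/d)² = (2.851 / 0.87)² = 10.74.
Round up to the next whole unit.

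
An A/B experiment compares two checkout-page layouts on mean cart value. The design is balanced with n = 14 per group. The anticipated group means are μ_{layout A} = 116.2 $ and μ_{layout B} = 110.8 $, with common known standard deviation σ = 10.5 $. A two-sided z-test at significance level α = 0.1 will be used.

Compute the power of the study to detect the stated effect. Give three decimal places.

Power ≈ 0.389

Standardized effect: d = |μ_{layout A} − μ_{layout B}| / σ = |116.2 − 110.8| / 10.5 = 0.5143
Noncentrality parameter: δ = d·√(n/2) = 0.5143 × √(14/2) = 1.3607
Critical value for a two-sided test at α = 0.1: z_{α/2} = 1.645.
Power = Φ(δ − 1.645) + Φ(−δ − 1.645) = Φ(-0.284) + Φ(-3.006) = 0.3881 + 0.0013 = 0.3895.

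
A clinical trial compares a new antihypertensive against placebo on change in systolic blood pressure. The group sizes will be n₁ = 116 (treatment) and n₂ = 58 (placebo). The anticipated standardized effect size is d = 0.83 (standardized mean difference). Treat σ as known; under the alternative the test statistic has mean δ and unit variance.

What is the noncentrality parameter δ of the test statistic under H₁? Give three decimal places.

δ = d / √(1/n₁ + 1/n₂) = 0.83 / √(1/116 + 1/58) = 5.1611

δ ≈ 5.161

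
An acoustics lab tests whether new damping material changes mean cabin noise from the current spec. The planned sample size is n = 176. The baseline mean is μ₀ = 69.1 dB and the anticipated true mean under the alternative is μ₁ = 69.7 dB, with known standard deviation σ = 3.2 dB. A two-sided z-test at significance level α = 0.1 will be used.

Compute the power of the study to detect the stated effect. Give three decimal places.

Standardized effect: d = |μ₁ − μ₀| / σ = |69.7 − 69.1| / 3.2 = 0.1875
Noncentrality parameter: δ = d·√n = 0.1875 × √176 = 2.4875
Critical value for a two-sided test at α = 0.1: z_{α/2} = 1.645.
Power = Φ(δ − 1.645) + Φ(−δ − 1.645) = Φ(0.843) + Φ(-4.132) = 0.8003 + 0.0000 = 0.8003.

Power ≈ 0.800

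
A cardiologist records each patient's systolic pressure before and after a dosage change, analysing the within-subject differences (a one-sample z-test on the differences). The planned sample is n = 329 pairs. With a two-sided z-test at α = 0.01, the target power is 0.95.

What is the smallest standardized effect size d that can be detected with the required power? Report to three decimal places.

d ≈ 0.233

Need Φ(δ − 2.576) = 0.95, so δ = 2.576 + 1.645 = 4.221.
(The second rejection-region term Φ(−δ − z_{α/2}) is negligible and dropped.)
δ = d·√n ⇒ d = δ/√n = 4.221/√329 = 0.2327.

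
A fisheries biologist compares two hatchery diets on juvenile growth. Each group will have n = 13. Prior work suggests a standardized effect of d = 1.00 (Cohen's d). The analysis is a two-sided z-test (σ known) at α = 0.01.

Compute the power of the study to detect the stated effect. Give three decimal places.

Power ≈ 0.490

Noncentrality parameter: δ = d·√(n/2) = 1.00 × √(13/2) = 2.5495
Two-sided α = 0.01 → critical value z_{0.005} = 2.576.
Power = Φ(δ − 2.576) + Φ(−δ − 2.576) = Φ(-0.026) + Φ(-5.125) = 0.4895 + 0.0000 = 0.4895.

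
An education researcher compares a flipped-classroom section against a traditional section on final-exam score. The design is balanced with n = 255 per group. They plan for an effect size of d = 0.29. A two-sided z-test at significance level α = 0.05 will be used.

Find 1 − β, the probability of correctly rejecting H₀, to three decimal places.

Noncentrality parameter: δ = d·√(n/2) = 0.29 × √(255/2) = 3.2746
Two-sided α = 0.05 → critical value z_{0.025} = 1.960.
Power = Φ(δ − 1.960) + Φ(−δ − 1.960) = Φ(1.315) + Φ(-5.235) = 0.9057 + 0.0000 = 0.9057.

Power ≈ 0.906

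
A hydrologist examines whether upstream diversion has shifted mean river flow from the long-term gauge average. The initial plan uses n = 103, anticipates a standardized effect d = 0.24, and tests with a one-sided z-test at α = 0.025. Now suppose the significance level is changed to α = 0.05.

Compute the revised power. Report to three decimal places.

Power ≈ 0.785

δ = d·√n = 0.24 × √103 = 2.4357 (unchanged). New critical value: z_{0.05} = 1.645.
Revised power = P(Z > 1.645 − δ) = Φ(0.791) = 0.7855.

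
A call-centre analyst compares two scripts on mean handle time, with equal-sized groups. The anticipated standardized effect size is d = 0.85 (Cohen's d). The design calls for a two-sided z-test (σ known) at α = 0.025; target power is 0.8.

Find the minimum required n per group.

n = 27 per group

For power 0.8 need Φ(δ − z_{0.0125}) = 0.8, so δ = z_{0.0125} + z_{0.20} = 2.241 + 0.842 = 3.083.
(For δ > 0 the lower-tail rejection region contributes negligibly to power, so the one-term inversion is standard.)
δ = d·√(n/2) ⇒ n = 2(δ/d)² = 2 × (3.083 / 0.85)² = 26.31.
Rounding up, n = 27 per group.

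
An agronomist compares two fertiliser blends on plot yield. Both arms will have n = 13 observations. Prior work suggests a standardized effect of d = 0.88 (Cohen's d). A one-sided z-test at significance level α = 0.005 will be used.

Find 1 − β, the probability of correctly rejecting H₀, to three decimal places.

Noncentrality parameter: δ = d·√(n/2) = 0.88 × √(13/2) = 2.2436
Critical value for a one-sided test at α = 0.005: z_α = 2.576.
Power = Φ(δ − 2.576) = Φ(-0.332) = 0.3698.

Power ≈ 0.370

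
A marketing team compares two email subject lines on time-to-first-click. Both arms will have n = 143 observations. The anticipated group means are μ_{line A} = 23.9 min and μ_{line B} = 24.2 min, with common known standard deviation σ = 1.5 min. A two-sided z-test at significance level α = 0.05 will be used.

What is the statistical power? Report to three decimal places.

Standardized effect: d = |μ_{line A} − μ_{line B}| / σ = |23.9 − 24.2| / 1.5 = 0.2000
Noncentrality parameter: δ = d·√(n/2) = 0.2000 × √(143/2) = 1.6912
Critical value for a two-sided test at α = 0.05: z_{α/2} = 1.960.
Power = Φ(δ − 1.960) + Φ(−δ − 1.960) = Φ(-0.269) + Φ(-3.651) = 0.3940 + 0.0001 = 0.3942.

Power ≈ 0.394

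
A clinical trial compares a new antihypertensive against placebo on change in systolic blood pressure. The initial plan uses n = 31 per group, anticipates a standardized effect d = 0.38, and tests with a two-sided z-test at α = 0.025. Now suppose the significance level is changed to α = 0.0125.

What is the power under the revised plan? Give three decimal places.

Power ≈ 0.158

δ = d·√(n/2) = 0.38 × √(31/2) = 1.4961 (unchanged). New critical value: z_{0.0063} = 2.498.
Revised power = Φ(δ − 2.498) + Φ(−δ − 2.498) = Φ(-1.002) + Φ(-3.994) = 0.1583 + 0.0000 = 0.1583.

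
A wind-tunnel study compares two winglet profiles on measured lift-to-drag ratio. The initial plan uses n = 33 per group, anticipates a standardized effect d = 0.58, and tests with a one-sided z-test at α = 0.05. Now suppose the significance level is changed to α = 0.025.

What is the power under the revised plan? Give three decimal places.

δ = d·√(n/2) = 0.58 × √(33/2) = 2.3560 (unchanged). New critical value: z_{0.025} = 1.960.
Revised power = Φ(δ − 1.960) = Φ(0.396) = 0.6540.

Power ≈ 0.654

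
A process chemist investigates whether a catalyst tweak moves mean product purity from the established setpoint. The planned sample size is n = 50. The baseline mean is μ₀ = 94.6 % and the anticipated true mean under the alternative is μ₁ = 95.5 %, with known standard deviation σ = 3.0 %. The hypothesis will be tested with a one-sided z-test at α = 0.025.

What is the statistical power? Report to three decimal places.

Standardized effect: d = |μ₁ − μ₀| / σ = |95.5 − 94.6| / 3.0 = 0.3000
Noncentrality parameter: δ = d·√n = 0.3000 × √50 = 2.1213
One-sided α = 0.025 → critical value z_{0.025} = 1.960.
Power = Φ(δ − 1.960) = Φ(0.161) = 0.5641.

Power ≈ 0.564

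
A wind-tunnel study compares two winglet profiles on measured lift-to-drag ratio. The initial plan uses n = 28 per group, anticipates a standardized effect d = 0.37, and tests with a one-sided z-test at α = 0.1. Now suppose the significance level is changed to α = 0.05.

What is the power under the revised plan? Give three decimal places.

δ = d·√(n/2) = 0.37 × √(28/2) = 1.3844 (unchanged). New critical value: z_{0.05} = 1.645.
Revised power = Φ(δ − 1.645) = Φ(-0.260) = 0.3973.

Power ≈ 0.397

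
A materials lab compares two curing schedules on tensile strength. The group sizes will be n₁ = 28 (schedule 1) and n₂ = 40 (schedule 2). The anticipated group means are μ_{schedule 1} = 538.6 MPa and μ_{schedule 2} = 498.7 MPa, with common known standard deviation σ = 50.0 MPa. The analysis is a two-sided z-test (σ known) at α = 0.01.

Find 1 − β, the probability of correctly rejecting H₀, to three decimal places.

Standardized effect: d = |μ_{schedule 1} − μ_{schedule 2}| / σ = |538.6 − 498.7| / 50.0 = 0.7980
Noncentrality parameter: δ = d / √(1/n₁ + 1/n₂) = 0.7980 / √(1/28 + 1/40) = 3.2386
Critical value for a two-sided test at α = 0.01: z_{α/2} = 2.576.
Power = Φ(δ − 2.576) + Φ(−δ − 2.576) = Φ(0.663) + Φ(-5.814) = 0.7463 + 0.0000 = 0.7463.

Power ≈ 0.746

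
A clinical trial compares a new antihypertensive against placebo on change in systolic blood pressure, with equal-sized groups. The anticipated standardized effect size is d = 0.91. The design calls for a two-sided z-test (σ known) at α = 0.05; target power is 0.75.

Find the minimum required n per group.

For power 0.75 need Φ(δ − z_{0.025}) = 0.75, so δ = z_{0.025} + z_{0.25} = 1.960 + 0.674 = 2.634.
(The Φ(−δ − z_{α/2}) term is vanishingly small for δ > 0 and is dropped in the standard sample-size formula.)
δ = d·√(n/2) ⇒ n = 2(δ/d)² = 2 × (2.634 / 0.91)² = 16.76.
Round up to the next whole unit.

n = 17 per group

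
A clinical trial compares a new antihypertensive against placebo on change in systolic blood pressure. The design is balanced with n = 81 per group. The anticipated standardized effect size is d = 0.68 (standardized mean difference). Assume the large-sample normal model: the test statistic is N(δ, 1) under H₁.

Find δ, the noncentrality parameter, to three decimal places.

The noncentrality parameter scales effect size by the design's sample-size factor: δ = d·√(n/2) = 0.68 × √(81/2) = 4.3275

δ ≈ 4.327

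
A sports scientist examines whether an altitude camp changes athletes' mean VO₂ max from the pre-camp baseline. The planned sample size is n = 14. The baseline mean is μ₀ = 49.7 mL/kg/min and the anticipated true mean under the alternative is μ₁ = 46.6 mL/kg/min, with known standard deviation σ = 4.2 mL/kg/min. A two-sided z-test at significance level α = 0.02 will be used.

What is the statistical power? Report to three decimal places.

Standardized effect: d = |μ₁ − μ₀| / σ = |46.6 − 49.7| / 4.2 = 0.7381
Noncentrality parameter: δ = d·√n = 0.7381 × √14 = 2.7617
Critical value for a two-sided test at α = 0.02: z_{α/2} = 2.326.
Power = Φ(δ − 2.326) + Φ(−δ − 2.326) = Φ(0.435) + Φ(-5.088) = 0.6683 + 0.0000 = 0.6683.

Power ≈ 0.668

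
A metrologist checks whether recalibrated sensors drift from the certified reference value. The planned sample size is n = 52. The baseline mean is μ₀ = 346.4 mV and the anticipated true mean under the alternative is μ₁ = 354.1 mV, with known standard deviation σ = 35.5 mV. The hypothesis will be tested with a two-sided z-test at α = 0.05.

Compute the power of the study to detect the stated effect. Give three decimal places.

Power ≈ 0.346

Standardized effect: d = |μ₁ − μ₀| / σ = |354.1 − 346.4| / 35.5 = 0.2169
Noncentrality parameter: δ = d·√n = 0.2169 × √52 = 1.5641
Critical value for a two-sided test at α = 0.05: z_{α/2} = 1.960.
Power = Φ(δ − 1.960) + Φ(−δ − 1.960) = Φ(-0.396) + Φ(-3.524) = 0.3461 + 0.0002 = 0.3463.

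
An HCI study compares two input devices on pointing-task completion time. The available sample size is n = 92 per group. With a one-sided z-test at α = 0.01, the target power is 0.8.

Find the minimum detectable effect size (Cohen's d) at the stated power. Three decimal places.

d ≈ 0.467

Required noncentrality: δ = z_{0.01} + z_{0.20} = 2.326 + 0.842 = 3.168.
δ = d·√(n/2) ⇒ d = δ/√(n/2) = 3.168/√(92/2) = 0.4671.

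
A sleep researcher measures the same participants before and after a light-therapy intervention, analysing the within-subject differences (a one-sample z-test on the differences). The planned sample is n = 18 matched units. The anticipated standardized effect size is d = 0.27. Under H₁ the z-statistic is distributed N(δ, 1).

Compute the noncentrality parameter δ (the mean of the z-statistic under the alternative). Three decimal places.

δ ≈ 1.146

δ = d·√n = 0.27 × √18 = 1.1455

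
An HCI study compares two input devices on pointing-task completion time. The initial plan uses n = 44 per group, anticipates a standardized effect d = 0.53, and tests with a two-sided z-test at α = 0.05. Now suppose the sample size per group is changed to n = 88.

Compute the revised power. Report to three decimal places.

With n = 88 per group: δ = d·√(n/2) = 0.53 × √(88/2) = 3.5156. Critical value z_{0.025} = 1.960.
Revised power = Φ(δ − 1.960) + Φ(−δ − 1.960) = Φ(1.556) + Φ(-5.476) = 0.9401 + 0.0000 = 0.9401.

Power ≈ 0.940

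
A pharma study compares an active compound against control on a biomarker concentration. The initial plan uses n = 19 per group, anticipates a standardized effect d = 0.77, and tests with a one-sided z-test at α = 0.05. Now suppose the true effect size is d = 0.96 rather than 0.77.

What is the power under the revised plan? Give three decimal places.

Power ≈ 0.906

With d = 0.96: δ = d·√(n/2) = 0.96 × √(19/2) = 2.9589. Critical value z_{0.05} = 1.645.
Revised power = Φ(δ − 1.645) = Φ(1.314) = 0.9056.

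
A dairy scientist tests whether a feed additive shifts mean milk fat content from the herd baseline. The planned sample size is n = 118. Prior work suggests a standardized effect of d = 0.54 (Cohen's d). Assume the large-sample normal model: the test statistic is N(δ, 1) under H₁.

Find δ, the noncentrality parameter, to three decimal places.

The noncentrality parameter scales effect size by the design's sample-size factor: δ = d·√n = 0.54 × √118 = 5.8659

δ ≈ 5.866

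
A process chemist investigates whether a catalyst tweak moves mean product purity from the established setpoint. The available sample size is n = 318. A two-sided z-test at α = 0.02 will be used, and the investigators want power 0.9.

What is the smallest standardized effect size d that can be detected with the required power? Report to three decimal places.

d ≈ 0.202

Need Φ(δ − 2.326) = 0.9, so δ = 2.326 + 1.282 = 3.608.
(The second rejection-region term Φ(−δ − z_{α/2}) is negligible and dropped.)
δ = d·√n ⇒ d = δ/√n = 3.608/√318 = 0.2023.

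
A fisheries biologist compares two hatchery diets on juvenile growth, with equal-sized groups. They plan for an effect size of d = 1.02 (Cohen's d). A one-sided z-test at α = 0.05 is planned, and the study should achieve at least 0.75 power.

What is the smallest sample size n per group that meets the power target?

n = 11 per group

For power 0.75 need Φ(δ − z_{0.05}) = 0.75, so δ = z_{0.05} + z_{0.25} = 1.645 + 0.674 = 2.319.
δ = d·√(n/2) ⇒ n = 2(δ/d)² = 2 × (2.319 / 1.02)² = 10.34.
Rounding up, n = 11 per group.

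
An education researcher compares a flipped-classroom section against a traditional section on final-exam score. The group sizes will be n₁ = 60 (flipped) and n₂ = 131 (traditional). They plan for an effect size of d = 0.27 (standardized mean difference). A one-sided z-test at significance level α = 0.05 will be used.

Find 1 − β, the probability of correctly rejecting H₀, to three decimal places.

Power ≈ 0.535

Noncentrality parameter: δ = d / √(1/n₁ + 1/n₂) = 0.27 / √(1/60 + 1/131) = 1.7320
Critical value for a one-sided test at α = 0.05: z_α = 1.645.
Power = Φ(δ − 1.645) = Φ(0.087) = 0.5347.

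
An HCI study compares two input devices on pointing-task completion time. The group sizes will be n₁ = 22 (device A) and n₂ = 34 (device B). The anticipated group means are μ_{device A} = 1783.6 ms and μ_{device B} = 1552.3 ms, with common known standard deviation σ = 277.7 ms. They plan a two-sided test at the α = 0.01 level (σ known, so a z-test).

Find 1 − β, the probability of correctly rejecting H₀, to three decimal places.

Power ≈ 0.680

Standardized effect: d = |μ_{device A} − μ_{device B}| / σ = |1783.6 − 1552.3| / 277.7 = 0.8329
Noncentrality parameter: δ = d / √(1/n₁ + 1/n₂) = 0.8329 / √(1/22 + 1/34) = 3.0441
Two-sided α = 0.01 → critical value z_{0.005} = 2.576.
Power = Φ(δ − 2.576) + Φ(−δ − 2.576) = Φ(0.468) + Φ(-5.620) = 0.6802 + 0.0000 = 0.6802.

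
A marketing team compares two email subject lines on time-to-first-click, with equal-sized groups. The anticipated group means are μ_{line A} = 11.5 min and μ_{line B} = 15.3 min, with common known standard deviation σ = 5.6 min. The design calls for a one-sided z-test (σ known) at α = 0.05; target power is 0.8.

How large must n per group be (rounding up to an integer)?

n = 27 per group

Standardized effect: d = |μ_{line A} − μ_{line B}| / σ = |11.5 − 15.3| / 5.6 = 0.6786
For power 0.8 need Φ(δ − z_{0.05}) = 0.8, so δ = z_{0.05} + z_{0.20} = 1.645 + 0.842 = 2.486.
δ = d·√(n/2) ⇒ n = 2(δ/d)² = 2 × (2.486 / 0.6786)² = 26.85.
Rounding up, n = 27 per group.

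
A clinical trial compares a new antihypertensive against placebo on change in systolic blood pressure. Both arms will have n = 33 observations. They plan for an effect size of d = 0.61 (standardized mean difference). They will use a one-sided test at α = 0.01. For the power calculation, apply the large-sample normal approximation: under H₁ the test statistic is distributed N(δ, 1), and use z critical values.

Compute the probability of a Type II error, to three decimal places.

Noncentrality parameter: δ = d·√(n/2) = 0.61 × √(33/2) = 2.4778
Critical value for a one-sided test at α = 0.01: z_α = 2.326.
Power = P(Z > 2.326 − δ) = Φ(0.151) = 0.5602.
Type II error: β = 1 − power = 1 − 0.5602 = 0.4398.

β ≈ 0.440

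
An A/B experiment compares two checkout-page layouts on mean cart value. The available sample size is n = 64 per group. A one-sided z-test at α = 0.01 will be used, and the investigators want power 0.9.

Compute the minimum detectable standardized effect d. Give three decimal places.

d ≈ 0.638

Need Φ(δ − 2.326) = 0.9, so δ = 2.326 + 1.282 = 3.608.
δ = d·√(n/2) ⇒ d = δ/√(n/2) = 3.608/√(64/2) = 0.6378.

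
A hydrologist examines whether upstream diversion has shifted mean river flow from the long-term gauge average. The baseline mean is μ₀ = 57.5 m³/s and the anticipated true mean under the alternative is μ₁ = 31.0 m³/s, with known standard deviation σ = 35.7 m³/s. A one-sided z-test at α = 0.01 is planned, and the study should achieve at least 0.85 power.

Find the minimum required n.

Standardized effect: d = |μ₁ − μ₀| / σ = |31.0 − 57.5| / 35.7 = 0.7423
Set Φ(δ − 2.326) = 0.85; then δ − 2.326 = Φ⁻¹(0.85) = 1.036, giving δ = 3.363.
δ = d·√n ⇒ n = (δ/d)² = (3.363 / 0.7423)² = 20.52.
Round up to the next whole unit.

n = 21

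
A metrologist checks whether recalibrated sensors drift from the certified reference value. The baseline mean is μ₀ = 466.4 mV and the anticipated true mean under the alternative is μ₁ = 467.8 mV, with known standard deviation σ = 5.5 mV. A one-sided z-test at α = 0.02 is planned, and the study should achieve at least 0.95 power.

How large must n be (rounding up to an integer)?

n = 212

Standardized effect: d = |μ₁ − μ₀| / σ = |467.8 − 466.4| / 5.5 = 0.2545
For power 0.95 need Φ(δ − z_{0.02}) = 0.95, so δ = z_{0.02} + z_{0.05} = 2.054 + 1.645 = 3.699.
δ = d·√n ⇒ n = (δ/d)² = (3.699 / 0.2545)² = 211.13.
Round up to the next whole unit.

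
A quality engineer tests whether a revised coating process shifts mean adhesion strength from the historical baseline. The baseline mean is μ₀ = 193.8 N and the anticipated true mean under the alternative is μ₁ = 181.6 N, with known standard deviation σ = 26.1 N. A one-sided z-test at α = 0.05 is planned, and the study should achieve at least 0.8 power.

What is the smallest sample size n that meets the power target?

n = 29

Standardized effect: d = |μ₁ − μ₀| / σ = |181.6 − 193.8| / 26.1 = 0.4674
For power 0.8 need Φ(δ − z_{0.05}) = 0.8, so δ = z_{0.05} + z_{0.20} = 1.645 + 0.842 = 2.486.
δ = d·√n ⇒ n = (δ/d)² = (2.486 / 0.4674)² = 28.30.
Rounding up, n = 29.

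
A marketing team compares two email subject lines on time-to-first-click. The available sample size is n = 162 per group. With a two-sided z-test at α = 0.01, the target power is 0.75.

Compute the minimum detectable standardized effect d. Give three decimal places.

Need Φ(δ − 2.576) = 0.75, so δ = 2.576 + 0.674 = 3.250.
(Lower-tail contribution to power is negligible for δ > 0.)
δ = d·√(n/2) ⇒ d = δ/√(n/2) = 3.250/√(162/2) = 0.3611.

d ≈ 0.361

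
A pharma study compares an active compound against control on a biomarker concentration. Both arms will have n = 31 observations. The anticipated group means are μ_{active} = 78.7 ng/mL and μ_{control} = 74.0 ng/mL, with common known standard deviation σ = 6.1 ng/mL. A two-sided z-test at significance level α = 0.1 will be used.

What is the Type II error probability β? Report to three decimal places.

Standardized effect: d = |μ_{active} − μ_{control}| / σ = |78.7 − 74.0| / 6.1 = 0.7705
Noncentrality parameter: λ = d·√(n/2) = 0.7705 × √(31/2) = 3.0334
Critical value for a two-sided test at α = 0.1: z_{α/2} = 1.645.
Power = Φ(λ − 1.645) + Φ(−λ − 1.645) = Φ(1.389) + Φ(-4.678) = 0.9175 + 0.0000 = 0.9175.
Type II error: β = 1 − power = 1 − 0.9175 = 0.0825.

β ≈ 0.082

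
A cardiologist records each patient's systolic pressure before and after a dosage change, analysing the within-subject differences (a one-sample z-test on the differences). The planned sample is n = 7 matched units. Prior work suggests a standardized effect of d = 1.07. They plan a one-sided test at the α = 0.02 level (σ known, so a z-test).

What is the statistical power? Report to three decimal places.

Power ≈ 0.781

Noncentrality parameter: δ = d·√n = 1.07 × √7 = 2.8310
One-sided α = 0.02 → critical value z_{0.02} = 2.054.
Power = P(Z > 2.054 − δ) = Φ(0.777) = 0.7815.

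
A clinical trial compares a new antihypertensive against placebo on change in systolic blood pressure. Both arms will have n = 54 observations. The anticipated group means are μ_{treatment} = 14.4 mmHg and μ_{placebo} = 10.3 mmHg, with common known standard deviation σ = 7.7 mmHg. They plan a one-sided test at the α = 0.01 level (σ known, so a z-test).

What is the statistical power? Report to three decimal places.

Standardized effect: d = |μ_{treatment} − μ_{placebo}| / σ = |14.4 − 10.3| / 7.7 = 0.5325
Noncentrality parameter: δ = d·√(n/2) = 0.5325 × √(54/2) = 2.7668
One-sided α = 0.01 → critical value z_{0.01} = 2.326.
Power = Φ(δ − 2.326) = Φ(0.440) = 0.6702.

Power ≈ 0.670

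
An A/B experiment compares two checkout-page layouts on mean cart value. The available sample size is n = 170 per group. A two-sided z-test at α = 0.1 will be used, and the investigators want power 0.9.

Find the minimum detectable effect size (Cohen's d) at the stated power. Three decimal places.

Required noncentrality: δ = z_{0.05} + z_{0.10} = 1.645 + 1.282 = 2.926.
(Lower-tail contribution to power is negligible for δ > 0.)
δ = d·√(n/2) ⇒ d = δ/√(n/2) = 2.926/√(170/2) = 0.3174.

d ≈ 0.317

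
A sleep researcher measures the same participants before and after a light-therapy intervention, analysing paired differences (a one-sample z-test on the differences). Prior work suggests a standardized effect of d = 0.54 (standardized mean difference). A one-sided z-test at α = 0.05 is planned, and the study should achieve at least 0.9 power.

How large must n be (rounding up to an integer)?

For power 0.9 need Φ(δ − z_{0.05}) = 0.9, so δ = z_{0.05} + z_{0.10} = 1.645 + 1.282 = 2.926.
δ = d·√n ⇒ n = (δ/d)² = (2.926 / 0.54)² = 29.37.
Rounding up, n = 30.

n = 30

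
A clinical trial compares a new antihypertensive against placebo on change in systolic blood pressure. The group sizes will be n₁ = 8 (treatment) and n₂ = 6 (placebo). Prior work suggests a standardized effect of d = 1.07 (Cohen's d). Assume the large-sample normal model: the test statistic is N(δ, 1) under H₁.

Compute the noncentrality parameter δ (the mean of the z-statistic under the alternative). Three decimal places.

δ ≈ 1.981

The noncentrality parameter scales effect size by the design's sample-size factor: δ = d / √(1/n₁ + 1/n₂) = 1.07 / √(1/8 + 1/6) = 1.9813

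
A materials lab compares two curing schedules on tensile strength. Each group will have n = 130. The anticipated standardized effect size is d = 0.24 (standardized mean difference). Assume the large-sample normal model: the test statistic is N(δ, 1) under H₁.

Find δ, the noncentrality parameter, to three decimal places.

δ ≈ 1.935

The noncentrality parameter scales effect size by the design's sample-size factor: δ = d·√(n/2) = 0.24 × √(130/2) = 1.9349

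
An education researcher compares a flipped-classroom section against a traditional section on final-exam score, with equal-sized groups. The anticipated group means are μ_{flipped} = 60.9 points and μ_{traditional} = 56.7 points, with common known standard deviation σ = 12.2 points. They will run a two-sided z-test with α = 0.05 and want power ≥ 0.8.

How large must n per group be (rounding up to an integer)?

n = 133 per group

Standardized effect: d = |μ_{flipped} − μ_{traditional}| / σ = |60.9 − 56.7| / 12.2 = 0.3443
Set Φ(δ − 1.960) = 0.8; then δ − 1.960 = Φ⁻¹(0.8) = 0.842, giving δ = 2.802.
(Ignoring the negligible lower-tail rejection probability gives the usual closed-form inversion.)
δ = d·√(n/2) ⇒ n = 2(δ/d)² = 2 × (2.802 / 0.3443)² = 132.45.
Rounding up, n = 133 per group.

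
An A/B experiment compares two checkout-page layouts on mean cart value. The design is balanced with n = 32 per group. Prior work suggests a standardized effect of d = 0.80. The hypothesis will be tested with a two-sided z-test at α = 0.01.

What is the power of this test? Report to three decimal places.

Noncentrality parameter: δ = d·√(n/2) = 0.80 × √(32/2) = 3.2000
Two-sided α = 0.01 → critical value z_{0.005} = 2.576.
Power = Φ(δ − 2.576) + Φ(−δ − 2.576) = Φ(0.624) + Φ(-5.776) = 0.7337 + 0.0000 = 0.7337.

Power ≈ 0.734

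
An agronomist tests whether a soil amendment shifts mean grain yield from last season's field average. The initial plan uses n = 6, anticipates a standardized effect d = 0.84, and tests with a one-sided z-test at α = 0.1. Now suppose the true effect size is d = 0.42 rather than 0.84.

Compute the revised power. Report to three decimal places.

Power ≈ 0.400

With d = 0.42: δ = d·√n = 0.42 × √6 = 1.0288. Critical value z_{0.1} = 1.282.
Revised power = Φ(δ − 1.282) = Φ(-0.253) = 0.4002.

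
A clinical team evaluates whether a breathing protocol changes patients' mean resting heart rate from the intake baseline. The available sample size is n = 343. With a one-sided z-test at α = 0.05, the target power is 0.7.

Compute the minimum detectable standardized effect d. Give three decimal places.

Required noncentrality: δ = z_{0.05} + z_{0.30} = 1.645 + 0.524 = 2.169.
δ = d·√n ⇒ d = δ/√n = 2.169/√343 = 0.1171.

d ≈ 0.117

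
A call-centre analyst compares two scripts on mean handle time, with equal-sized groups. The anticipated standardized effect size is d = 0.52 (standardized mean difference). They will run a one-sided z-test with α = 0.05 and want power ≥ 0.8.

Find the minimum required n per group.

Set Φ(δ − 1.645) = 0.8; then δ − 1.645 = Φ⁻¹(0.8) = 0.842, giving δ = 2.486.
δ = d·√(n/2) ⇒ n = 2(δ/d)² = 2 × (2.486 / 0.52)² = 45.73.
Round up to the next whole unit.

n = 46 per group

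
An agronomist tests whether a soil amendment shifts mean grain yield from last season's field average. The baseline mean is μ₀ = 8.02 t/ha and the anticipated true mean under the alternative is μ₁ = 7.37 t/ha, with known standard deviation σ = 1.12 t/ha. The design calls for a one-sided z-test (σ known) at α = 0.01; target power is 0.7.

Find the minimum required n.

Standardized effect: d = |μ₁ − μ₀| / σ = |7.37 − 8.02| / 1.12 = 0.5804
Set Φ(δ − 2.326) = 0.7; then δ − 2.326 = Φ⁻¹(0.7) = 0.524, giving δ = 2.851.
δ = d·√n ⇒ n = (δ/d)² = (2.851 / 0.5804)² = 24.13.
Round up to the next whole unit.

n = 25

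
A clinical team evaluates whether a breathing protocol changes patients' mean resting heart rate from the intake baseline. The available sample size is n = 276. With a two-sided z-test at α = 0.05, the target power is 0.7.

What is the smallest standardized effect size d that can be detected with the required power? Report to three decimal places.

Required noncentrality: δ = z_{0.025} + z_{0.30} = 1.960 + 0.524 = 2.484.
(The second rejection-region term Φ(−δ − z_{α/2}) is negligible and dropped.)
δ = d·√n ⇒ d = δ/√n = 2.484/√276 = 0.1495.

d ≈ 0.150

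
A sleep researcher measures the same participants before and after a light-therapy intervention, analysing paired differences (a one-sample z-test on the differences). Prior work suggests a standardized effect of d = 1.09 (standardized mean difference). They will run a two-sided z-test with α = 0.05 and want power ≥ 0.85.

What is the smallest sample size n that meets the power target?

n = 8

Set Φ(δ − 1.960) = 0.85; then δ − 1.960 = Φ⁻¹(0.85) = 1.036, giving δ = 2.996.
(Ignoring the negligible lower-tail rejection probability gives the usual closed-form inversion.)
δ = d·√n ⇒ n = (δ/d)² = (2.996 / 1.09)² = 7.56.
Round up to the next whole unit.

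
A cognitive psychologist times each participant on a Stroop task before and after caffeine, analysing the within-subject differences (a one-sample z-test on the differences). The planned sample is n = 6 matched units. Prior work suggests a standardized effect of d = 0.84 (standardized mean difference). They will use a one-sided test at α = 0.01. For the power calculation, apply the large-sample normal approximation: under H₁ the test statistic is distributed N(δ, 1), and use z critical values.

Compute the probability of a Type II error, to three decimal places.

Noncentrality parameter: δ = d·√n = 0.84 × √6 = 2.0576
Critical value for a one-sided test at α = 0.01: z_α = 2.326.
Power = Φ(δ − 2.326) = Φ(-0.269) = 0.3941.
Type II error: β = 1 − power = 1 − 0.3941 = 0.6059.

β ≈ 0.606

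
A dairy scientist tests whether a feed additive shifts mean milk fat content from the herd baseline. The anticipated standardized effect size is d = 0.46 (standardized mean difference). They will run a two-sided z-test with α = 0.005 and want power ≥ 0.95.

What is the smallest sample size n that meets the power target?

For power 0.95 need Φ(δ − z_{0.0025}) = 0.95, so δ = z_{0.0025} + z_{0.05} = 2.807 + 1.645 = 4.452.
(For δ > 0 the lower-tail rejection region contributes negligibly to power, so the one-term inversion is standard.)
δ = d·√n ⇒ n = (δ/d)² = (4.452 / 0.46)² = 93.66.
Rounding up, n = 94.

n = 94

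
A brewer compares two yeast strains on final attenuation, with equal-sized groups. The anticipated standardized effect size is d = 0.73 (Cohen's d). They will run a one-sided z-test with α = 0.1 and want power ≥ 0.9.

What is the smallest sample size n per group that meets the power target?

n = 25 per group

Set Φ(δ − 1.282) = 0.9; then δ − 1.282 = Φ⁻¹(0.9) = 1.282, giving δ = 2.563.
δ = d·√(n/2) ⇒ n = 2(δ/d)² = 2 × (2.563 / 0.73)² = 24.66.
Round up to the next whole unit.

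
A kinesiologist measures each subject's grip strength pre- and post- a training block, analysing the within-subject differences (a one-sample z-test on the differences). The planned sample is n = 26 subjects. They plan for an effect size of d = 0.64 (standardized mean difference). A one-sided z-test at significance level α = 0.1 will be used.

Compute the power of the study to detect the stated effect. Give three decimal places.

Power ≈ 0.976

Noncentrality parameter: λ = d·√n = 0.64 × √26 = 3.2634
One-sided α = 0.1 → critical value z_{0.1} = 1.282.
Power = Φ(λ − 1.282) = Φ(1.982) = 0.9763.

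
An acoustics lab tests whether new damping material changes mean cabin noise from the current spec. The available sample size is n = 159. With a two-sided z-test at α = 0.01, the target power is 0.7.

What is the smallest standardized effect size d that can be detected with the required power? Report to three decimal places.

Required noncentrality: δ = z_{0.005} + z_{0.30} = 2.576 + 0.524 = 3.100.
(Lower-tail contribution to power is negligible for δ > 0.)
δ = d·√n ⇒ d = δ/√n = 3.100/√159 = 0.2459.

d ≈ 0.246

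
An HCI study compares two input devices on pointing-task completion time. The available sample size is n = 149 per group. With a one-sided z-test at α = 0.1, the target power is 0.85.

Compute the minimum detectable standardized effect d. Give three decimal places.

d ≈ 0.269

Need Φ(δ − 1.282) = 0.85, so δ = 1.282 + 1.036 = 2.318.
δ = d·√(n/2) ⇒ d = δ/√(n/2) = 2.318/√(149/2) = 0.2686.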